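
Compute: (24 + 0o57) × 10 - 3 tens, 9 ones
Convert 0o57 (octal) → 5×8 + 7 = 47 (decimal)
Convert 3 tens, 9 ones (place-value notation) → 3×10 + 9 = 39 (decimal)
Expression in decimal: (24 + 47) × 10 - 39
Parentheses first: 24 + 47 = 71
Multiply: 71 × 10 = 710
Subtract: 710 - 39 = 671
671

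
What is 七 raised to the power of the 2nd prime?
Convert 七 (Chinese numeral) → 7 (decimal)
Convert the 2nd prime (prime index) → 3 (decimal)
Compute 7 ^ 3 = 343
343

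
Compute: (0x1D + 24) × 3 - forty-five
Convert 0x1D (hexadecimal) → 1×16 + 13 = 29 (decimal)
Convert forty-five (English words) → 45 (decimal)
Expression in decimal: (29 + 24) × 3 - 45
Parentheses first: 29 + 24 = 53
Multiply: 53 × 3 = 159
Subtract: 159 - 45 = 114
114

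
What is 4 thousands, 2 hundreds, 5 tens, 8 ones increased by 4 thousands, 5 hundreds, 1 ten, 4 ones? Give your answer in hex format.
Convert 4 thousands, 2 hundreds, 5 tens, 8 ones (place-value notation) → 4×1000 + 2×100 + 5×10 + 8 = 4258 (decimal)
Convert 4 thousands, 5 hundreds, 1 ten, 4 ones (place-value notation) → 4×1000 + 5×100 + 1×10 + 4 = 4514 (decimal)
Compute 4258 + 4514 = 8772
Convert 8772 (decimal) → 8772 = 2×4096 + 2×256 + 4×16 + 4 → 0x2244 (hexadecimal)
0x2244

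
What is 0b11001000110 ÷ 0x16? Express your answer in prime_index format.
Convert 0b11001000110 (binary) → 1024 + 512 + 64 + 4 + 2 = 1606 (decimal)
Convert 0x16 (hexadecimal) → 1×16 + 6 = 22 (decimal)
Compute 1606 ÷ 22 = 73
Convert 73 (decimal) → the 21st prime (prime index)
the 21st prime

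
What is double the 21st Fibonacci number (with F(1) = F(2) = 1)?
The 21st Fibonacci number (with F(1) = F(2) = 1) = 10946
Compute 10946 × 2 = 21892
21892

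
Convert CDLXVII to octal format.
Convert CDLXVII (Roman numeral) → 400 + 50 + 10 + 5 + 1 + 1 = 467 (decimal)
Convert 467 (decimal) → 467 = 7×64 + 2×8 + 3 → 0o723 (octal)
0o723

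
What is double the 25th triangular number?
The 25th triangular number = 25×26/2 = 325
Compute 325 × 2 = 650
650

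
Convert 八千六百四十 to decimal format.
Convert 八千六百四十 (Chinese numeral) → 8×1000 + 6×100 + 4×10 = 8640 (decimal)
8640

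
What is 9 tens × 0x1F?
Convert 9 tens (place-value notation) → 9×10 = 90 (decimal)
Convert 0x1F (hexadecimal) → 1×16 + 15 = 31 (decimal)
Compute 90 × 31 = 2790
2790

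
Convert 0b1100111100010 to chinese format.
Convert 0b1100111100010 (binary) → 4096 + 2048 + 256 + 128 + 64 + 32 + 2 = 6626 (decimal)
Convert 6626 (decimal) → 6626 = 6×1000 + 6×100 + 2×10 + 6 → 六千六百二十六 (Chinese numeral)
六千六百二十六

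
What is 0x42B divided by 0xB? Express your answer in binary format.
Convert 0x42B (hexadecimal) → 4×256 + 2×16 + 11 = 1067 (decimal)
Convert 0xB (hexadecimal) → 11 (decimal)
Compute 1067 ÷ 11 = 97
Convert 97 (decimal) → 97 = 64 + 32 + 1 → 0b1100001 (binary)
0b1100001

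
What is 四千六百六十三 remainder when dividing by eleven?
Convert 四千六百六十三 (Chinese numeral) → 4×1000 + 6×100 + 6×10 + 3 = 4663 (decimal)
Convert eleven (English words) → 11 (decimal)
Compute 4663 mod 11 = 10
10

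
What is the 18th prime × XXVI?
Convert the 18th prime (prime index) → 61 (decimal)
Convert XXVI (Roman numeral) → 10 + 10 + 5 + 1 = 26 (decimal)
Compute 61 × 26 = 1586
1586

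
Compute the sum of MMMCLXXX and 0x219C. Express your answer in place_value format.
Convert MMMCLXXX (Roman numeral) → 1000 + 1000 + 1000 + 100 + 50 + 10 + 10 + 10 = 3180 (decimal)
Convert 0x219C (hexadecimal) → 2×4096 + 1×256 + 9×16 + 12 = 8604 (decimal)
Compute 3180 + 8604 = 11784
Convert 11784 (decimal) → 11784 = 11×1000 + 7×100 + 8×10 + 4 → 11 thousands, 7 hundreds, 8 tens, 4 ones (place-value notation)
11 thousands, 7 hundreds, 8 tens, 4 ones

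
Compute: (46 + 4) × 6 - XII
Convert XII (Roman numeral) → 10 + 1 + 1 = 12 (decimal)
Expression in decimal: (46 + 4) × 6 - 12
Parentheses first: 46 + 4 = 50
Multiply: 50 × 6 = 300
Subtract: 300 - 12 = 288
288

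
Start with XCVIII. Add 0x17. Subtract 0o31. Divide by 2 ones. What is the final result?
Convert XCVIII (Roman numeral) → 90 + 5 + 1 + 1 + 1 = 98 (decimal)
Start: 98
Convert 0x17 (hexadecimal) → 1×16 + 7 = 23 (decimal)
98 + 23 = 121
Convert 0o31 (octal) → 3×8 + 1 = 25 (decimal)
121 - 25 = 96
Convert 2 ones (place-value notation) → 2 (decimal)
96 ÷ 2 = 48
48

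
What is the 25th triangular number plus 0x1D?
The 25th triangular number = 25×26/2 = 325
Convert 0x1D (hexadecimal) → 1×16 + 13 = 29 (decimal)
Compute 325 + 29 = 354
354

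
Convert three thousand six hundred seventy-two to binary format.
Convert three thousand six hundred seventy-two (English words) → 3×1000 + 6×100 + 72 = 3672 (decimal)
Convert 3672 (decimal) → 3672 = 2048 + 1024 + 512 + 64 + 16 + 8 → 0b111001011000 (binary)
0b111001011000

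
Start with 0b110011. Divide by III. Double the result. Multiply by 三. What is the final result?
Convert 0b110011 (binary) → 32 + 16 + 2 + 1 = 51 (decimal)
Start: 51
Convert III (Roman numeral) → 1 + 1 + 1 = 3 (decimal)
51 ÷ 3 = 17
17 × 2 = 34
Convert 三 (Chinese numeral) → 3 (decimal)
34 × 3 = 102
102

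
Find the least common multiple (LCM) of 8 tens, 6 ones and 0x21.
Convert 8 tens, 6 ones (place-value notation) → 8×10 + 6 = 86 (decimal)
Convert 0x21 (hexadecimal) → 2×16 + 1 = 33 (decimal)
Compute lcm(86, 33) = 2838
2838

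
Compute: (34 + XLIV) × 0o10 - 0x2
Convert XLIV (Roman numeral) → 40 + 4 = 44 (decimal)
Convert 0o10 (octal) → 1×8 = 8 (decimal)
Convert 0x2 (hexadecimal) → 2 (decimal)
Expression in decimal: (34 + 44) × 8 - 2
Parentheses first: 34 + 44 = 78
Multiply: 78 × 8 = 624
Subtract: 624 - 2 = 622
622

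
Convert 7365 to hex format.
Convert 7365 (decimal) → 7365 = 1×4096 + 12×256 + 12×16 + 5 → 0x1CC5 (hexadecimal)
0x1CC5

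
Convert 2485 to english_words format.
Convert 2485 (decimal) → 2485 = 2×1000 + 4×100 + 85 → two thousand four hundred eighty-five (English words)
two thousand four hundred eighty-five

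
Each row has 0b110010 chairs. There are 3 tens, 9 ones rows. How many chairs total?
Convert 0b110010 (binary) → 32 + 16 + 2 = 50 (decimal)
Convert 3 tens, 9 ones (place-value notation) → 3×10 + 9 = 39 (decimal)
Compute 50 × 39 = 1950
1950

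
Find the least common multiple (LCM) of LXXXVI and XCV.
Convert LXXXVI (Roman numeral) → 50 + 10 + 10 + 10 + 5 + 1 = 86 (decimal)
Convert XCV (Roman numeral) → 90 + 5 = 95 (decimal)
Compute lcm(86, 95) = 8170
8170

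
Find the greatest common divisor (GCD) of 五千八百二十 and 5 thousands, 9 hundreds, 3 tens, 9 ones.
Convert 五千八百二十 (Chinese numeral) → 5×1000 + 8×100 + 2×10 = 5820 (decimal)
Convert 5 thousands, 9 hundreds, 3 tens, 9 ones (place-value notation) → 5×1000 + 9×100 + 3×10 + 9 = 5939 (decimal)
Compute gcd(5820, 5939) = 1
1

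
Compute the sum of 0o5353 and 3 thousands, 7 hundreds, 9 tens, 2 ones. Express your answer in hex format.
Convert 0o5353 (octal) → 5×512 + 3×64 + 5×8 + 3 = 2795 (decimal)
Convert 3 thousands, 7 hundreds, 9 tens, 2 ones (place-value notation) → 3×1000 + 7×100 + 9×10 + 2 = 3792 (decimal)
Compute 2795 + 3792 = 6587
Convert 6587 (decimal) → 6587 = 1×4096 + 9×256 + 11×16 + 11 → 0x19BB (hexadecimal)
0x19BB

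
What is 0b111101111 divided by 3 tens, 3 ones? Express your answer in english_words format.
Convert 0b111101111 (binary) → 256 + 128 + 64 + 32 + 8 + 4 + 2 + 1 = 495 (decimal)
Convert 3 tens, 3 ones (place-value notation) → 3×10 + 3 = 33 (decimal)
Compute 495 ÷ 33 = 15
Convert 15 (decimal) → fifteen (English words)
fifteen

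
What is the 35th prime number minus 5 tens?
The 35th prime number = 149
Convert 5 tens (place-value notation) → 5×10 = 50 (decimal)
Compute 149 - 50 = 99
99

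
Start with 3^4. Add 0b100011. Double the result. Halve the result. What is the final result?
Convert 3^4 (power) → 81 (decimal)
Start: 81
Convert 0b100011 (binary) → 32 + 2 + 1 = 35 (decimal)
81 + 35 = 116
116 × 2 = 232
232 ÷ 2 = 116
116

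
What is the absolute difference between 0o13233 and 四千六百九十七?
Convert 0o13233 (octal) → 1×4096 + 3×512 + 2×64 + 3×8 + 3 = 5787 (decimal)
Convert 四千六百九十七 (Chinese numeral) → 4×1000 + 6×100 + 9×10 + 7 = 4697 (decimal)
Compute |5787 - 4697| = 1090
1090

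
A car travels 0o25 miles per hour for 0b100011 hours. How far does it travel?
Convert 0o25 (octal) → 2×8 + 5 = 21 (decimal)
Convert 0b100011 (binary) → 32 + 2 + 1 = 35 (decimal)
Compute 21 × 35 = 735
735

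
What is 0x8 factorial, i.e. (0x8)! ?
Convert 0x8 (hexadecimal) → 8 (decimal)
Compute 8! = 40320
40320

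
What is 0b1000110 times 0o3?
Convert 0b1000110 (binary) → 64 + 4 + 2 = 70 (decimal)
Convert 0o3 (octal) → 3 (decimal)
Compute 70 × 3 = 210
210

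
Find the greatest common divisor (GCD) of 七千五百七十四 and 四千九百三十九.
Convert 七千五百七十四 (Chinese numeral) → 7×1000 + 5×100 + 7×10 + 4 = 7574 (decimal)
Convert 四千九百三十九 (Chinese numeral) → 4×1000 + 9×100 + 3×10 + 9 = 4939 (decimal)
Compute gcd(7574, 4939) = 1
1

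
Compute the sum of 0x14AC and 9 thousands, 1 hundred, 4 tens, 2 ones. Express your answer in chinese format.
Convert 0x14AC (hexadecimal) → 1×4096 + 4×256 + 10×16 + 12 = 5292 (decimal)
Convert 9 thousands, 1 hundred, 4 tens, 2 ones (place-value notation) → 9×1000 + 1×100 + 4×10 + 2 = 9142 (decimal)
Compute 5292 + 9142 = 14434
Convert 14434 (decimal) → 14434 = 1×10000 + 4×1000 + 4×100 + 3×10 + 4 → 一万四千四百三十四 (Chinese numeral)
一万四千四百三十四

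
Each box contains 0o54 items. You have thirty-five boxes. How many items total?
Convert 0o54 (octal) → 5×8 + 4 = 44 (decimal)
Convert thirty-five (English words) → 35 (decimal)
Compute 44 × 35 = 1540
1540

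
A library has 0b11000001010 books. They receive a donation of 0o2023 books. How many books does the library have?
Convert 0b11000001010 (binary) → 1024 + 512 + 8 + 2 = 1546 (decimal)
Convert 0o2023 (octal) → 2×512 + 2×8 + 3 = 1043 (decimal)
Compute 1546 + 1043 = 2589
2589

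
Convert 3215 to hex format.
Convert 3215 (decimal) → 3215 = 12×256 + 8×16 + 15 → 0xC8F (hexadecimal)
0xC8F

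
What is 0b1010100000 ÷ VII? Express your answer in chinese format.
Convert 0b1010100000 (binary) → 512 + 128 + 32 = 672 (decimal)
Convert VII (Roman numeral) → 5 + 1 + 1 = 7 (decimal)
Compute 672 ÷ 7 = 96
Convert 96 (decimal) → 96 = 9×10 + 6 → 九十六 (Chinese numeral)
九十六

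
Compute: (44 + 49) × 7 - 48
Parentheses first: 44 + 49 = 93
Multiply: 93 × 7 = 651
Subtract: 651 - 48 = 603
603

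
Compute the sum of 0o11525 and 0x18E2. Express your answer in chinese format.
Convert 0o11525 (octal) → 1×4096 + 1×512 + 5×64 + 2×8 + 5 = 4949 (decimal)
Convert 0x18E2 (hexadecimal) → 1×4096 + 8×256 + 14×16 + 2 = 6370 (decimal)
Compute 4949 + 6370 = 11319
Convert 11319 (decimal) → 11319 = 1×10000 + 1×1000 + 3×100 + 1×10 + 9 → 一万一千三百一十九 (Chinese numeral)
一万一千三百一十九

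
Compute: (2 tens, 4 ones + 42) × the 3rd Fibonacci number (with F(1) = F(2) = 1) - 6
Convert 2 tens, 4 ones (place-value notation) → 2×10 + 4 = 24 (decimal)
Convert the 3rd Fibonacci number (with F(1) = F(2) = 1) (Fibonacci index) → 1, 1, 2 → 2 (decimal)
Expression in decimal: (24 + 42) × 2 - 6
Parentheses first: 24 + 42 = 66
Multiply: 66 × 2 = 132
Subtract: 132 - 6 = 126
126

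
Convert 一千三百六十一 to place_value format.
Convert 一千三百六十一 (Chinese numeral) → 1×1000 + 3×100 + 6×10 + 1 = 1361 (decimal)
Convert 1361 (decimal) → 1361 = 1×1000 + 3×100 + 6×10 + 1 → 1 thousand, 3 hundreds, 6 tens, 1 one (place-value notation)
1 thousand, 3 hundreds, 6 tens, 1 one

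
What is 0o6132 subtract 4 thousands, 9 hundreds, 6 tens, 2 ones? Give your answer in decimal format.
Convert 0o6132 (octal) → 6×512 + 1×64 + 3×8 + 2 = 3162 (decimal)
Convert 4 thousands, 9 hundreds, 6 tens, 2 ones (place-value notation) → 4×1000 + 9×100 + 6×10 + 2 = 4962 (decimal)
Compute 3162 - 4962 = -1800
-1800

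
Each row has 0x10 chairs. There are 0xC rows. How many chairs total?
Convert 0x10 (hexadecimal) → 1×16 = 16 (decimal)
Convert 0xC (hexadecimal) → 12 (decimal)
Compute 16 × 12 = 192
192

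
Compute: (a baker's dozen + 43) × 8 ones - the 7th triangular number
Convert a baker's dozen (colloquial) → 13 (decimal)
Convert 8 ones (place-value notation) → 8 (decimal)
Convert the 7th triangular number (triangular index) → 7×8/2 = 28 (decimal)
Expression in decimal: (13 + 43) × 8 - 28
Parentheses first: 13 + 43 = 56
Multiply: 56 × 8 = 448
Subtract: 448 - 28 = 420
420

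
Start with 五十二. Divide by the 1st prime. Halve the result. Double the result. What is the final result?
Convert 五十二 (Chinese numeral) → 5×10 + 2 = 52 (decimal)
Start: 52
Convert the 1st prime (prime index) → 2 (decimal)
52 ÷ 2 = 26
26 ÷ 2 = 13
13 × 2 = 26
26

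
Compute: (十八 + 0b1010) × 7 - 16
Convert 十八 (Chinese numeral) → 1×10 + 8 = 18 (decimal)
Convert 0b1010 (binary) → 8 + 2 = 10 (decimal)
Expression in decimal: (18 + 10) × 7 - 16
Parentheses first: 18 + 10 = 28
Multiply: 28 × 7 = 196
Subtract: 196 - 16 = 180
180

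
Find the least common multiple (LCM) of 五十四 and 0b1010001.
Convert 五十四 (Chinese numeral) → 5×10 + 4 = 54 (decimal)
Convert 0b1010001 (binary) → 64 + 16 + 1 = 81 (decimal)
Compute lcm(54, 81) = 162
162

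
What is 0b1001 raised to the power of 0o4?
Convert 0b1001 (binary) → 8 + 1 = 9 (decimal)
Convert 0o4 (octal) → 4 (decimal)
Compute 9 ^ 4 = 6561
6561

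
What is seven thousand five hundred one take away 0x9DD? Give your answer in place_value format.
Convert seven thousand five hundred one (English words) → 7×1000 + 5×100 + 1 = 7501 (decimal)
Convert 0x9DD (hexadecimal) → 9×256 + 13×16 + 13 = 2525 (decimal)
Compute 7501 - 2525 = 4976
Convert 4976 (decimal) → 4976 = 4×1000 + 9×100 + 7×10 + 6 → 4 thousands, 9 hundreds, 7 tens, 6 ones (place-value notation)
4 thousands, 9 hundreds, 7 tens, 6 ones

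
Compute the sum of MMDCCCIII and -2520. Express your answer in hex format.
Convert MMDCCCIII (Roman numeral) → 1000 + 1000 + 500 + 100 + 100 + 100 + 1 + 1 + 1 = 2803 (decimal)
Compute 2803 + -2520 = 283
Convert 283 (decimal) → 283 = 1×256 + 1×16 + 11 → 0x11B (hexadecimal)
0x11B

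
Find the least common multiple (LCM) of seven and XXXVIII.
Convert seven (English words) → 7 (decimal)
Convert XXXVIII (Roman numeral) → 10 + 10 + 10 + 5 + 1 + 1 + 1 = 38 (decimal)
Compute lcm(7, 38) = 266
266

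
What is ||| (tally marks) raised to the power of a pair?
Convert ||| (tally marks) → 3 (decimal)
Convert a pair (colloquial) → 2 (decimal)
Compute 3 ^ 2 = 9
9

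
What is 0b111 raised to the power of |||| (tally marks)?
Convert 0b111 (binary) → 4 + 2 + 1 = 7 (decimal)
Convert |||| (tally marks) → 4 (decimal)
Compute 7 ^ 4 = 2401
2401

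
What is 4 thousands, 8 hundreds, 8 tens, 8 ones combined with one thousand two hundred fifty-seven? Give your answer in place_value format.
Convert 4 thousands, 8 hundreds, 8 tens, 8 ones (place-value notation) → 4×1000 + 8×100 + 8×10 + 8 = 4888 (decimal)
Convert one thousand two hundred fifty-seven (English words) → 1×1000 + 2×100 + 57 = 1257 (decimal)
Compute 4888 + 1257 = 6145
Convert 6145 (decimal) → 6145 = 6×1000 + 1×100 + 4×10 + 5 → 6 thousands, 1 hundred, 4 tens, 5 ones (place-value notation)
6 thousands, 1 hundred, 4 tens, 5 ones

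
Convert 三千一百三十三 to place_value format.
Convert 三千一百三十三 (Chinese numeral) → 3×1000 + 1×100 + 3×10 + 3 = 3133 (decimal)
Convert 3133 (decimal) → 3133 = 3×1000 + 1×100 + 3×10 + 3 → 3 thousands, 1 hundred, 3 tens, 3 ones (place-value notation)
3 thousands, 1 hundred, 3 tens, 3 ones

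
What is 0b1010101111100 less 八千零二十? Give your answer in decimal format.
Convert 0b1010101111100 (binary) → 4096 + 1024 + 256 + 64 + 32 + 16 + 8 + 4 = 5500 (decimal)
Convert 八千零二十 (Chinese numeral) → 8×1000 + 2×10 = 8020 (decimal)
Compute 5500 - 8020 = -2520
-2520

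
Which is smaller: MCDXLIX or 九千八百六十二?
Convert MCDXLIX (Roman numeral) → 1000 + 400 + 40 + 9 = 1449 (decimal)
Convert 九千八百六十二 (Chinese numeral) → 9×1000 + 8×100 + 6×10 + 2 = 9862 (decimal)
Compare 1449 vs 9862: smaller = 1449
1449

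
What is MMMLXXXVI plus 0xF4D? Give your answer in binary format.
Convert MMMLXXXVI (Roman numeral) → 1000 + 1000 + 1000 + 50 + 10 + 10 + 10 + 5 + 1 = 3086 (decimal)
Convert 0xF4D (hexadecimal) → 15×256 + 4×16 + 13 = 3917 (decimal)
Compute 3086 + 3917 = 7003
Convert 7003 (decimal) → 7003 = 4096 + 2048 + 512 + 256 + 64 + 16 + 8 + 2 + 1 → 0b1101101011011 (binary)
0b1101101011011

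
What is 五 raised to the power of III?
Convert 五 (Chinese numeral) → 5 (decimal)
Convert III (Roman numeral) → 1 + 1 + 1 = 3 (decimal)
Compute 5 ^ 3 = 125
125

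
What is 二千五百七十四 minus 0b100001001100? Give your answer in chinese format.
Convert 二千五百七十四 (Chinese numeral) → 2×1000 + 5×100 + 7×10 + 4 = 2574 (decimal)
Convert 0b100001001100 (binary) → 2048 + 64 + 8 + 4 = 2124 (decimal)
Compute 2574 - 2124 = 450
Convert 450 (decimal) → 450 = 4×100 + 5×10 → 四百五十 (Chinese numeral)
四百五十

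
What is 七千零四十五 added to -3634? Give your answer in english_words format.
Convert 七千零四十五 (Chinese numeral) → 7×1000 + 4×10 + 5 = 7045 (decimal)
Compute 7045 + -3634 = 3411
Convert 3411 (decimal) → 3411 = 3×1000 + 4×100 + 11 → three thousand four hundred eleven (English words)
three thousand four hundred eleven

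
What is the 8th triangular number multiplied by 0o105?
Convert the 8th triangular number (triangular index) → 8×9/2 = 36 (decimal)
Convert 0o105 (octal) → 1×64 + 5 = 69 (decimal)
Compute 36 × 69 = 2484
2484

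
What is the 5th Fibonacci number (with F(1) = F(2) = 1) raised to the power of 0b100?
Convert the 5th Fibonacci number (with F(1) = F(2) = 1) (Fibonacci index) → 1, 1, 2, 3, 5 → 5 (decimal)
Convert 0b100 (binary) → 4 (decimal)
Compute 5 ^ 4 = 625
625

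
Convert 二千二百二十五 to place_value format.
Convert 二千二百二十五 (Chinese numeral) → 2×1000 + 2×100 + 2×10 + 5 = 2225 (decimal)
Convert 2225 (decimal) → 2225 = 2×1000 + 2×100 + 2×10 + 5 → 2 thousands, 2 hundreds, 2 tens, 5 ones (place-value notation)
2 thousands, 2 hundreds, 2 tens, 5 ones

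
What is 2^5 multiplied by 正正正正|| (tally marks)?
Convert 2^5 (power) → 32 (decimal)
Convert 正正正正|| (tally marks) → 5 + 5 + 5 + 5 + 2 = 22 (decimal)
Compute 32 × 22 = 704
704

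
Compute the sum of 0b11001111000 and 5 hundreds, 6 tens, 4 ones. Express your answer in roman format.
Convert 0b11001111000 (binary) → 1024 + 512 + 64 + 32 + 16 + 8 = 1656 (decimal)
Convert 5 hundreds, 6 tens, 4 ones (place-value notation) → 5×100 + 6×10 + 4 = 564 (decimal)
Compute 1656 + 564 = 2220
Convert 2220 (decimal) → 2220 = 1000 + 1000 + 100 + 100 + 10 + 10 → MMCCXX (Roman numeral)
MMCCXX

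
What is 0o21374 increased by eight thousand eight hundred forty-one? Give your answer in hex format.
Convert 0o21374 (octal) → 2×4096 + 1×512 + 3×64 + 7×8 + 4 = 8956 (decimal)
Convert eight thousand eight hundred forty-one (English words) → 8×1000 + 8×100 + 41 = 8841 (decimal)
Compute 8956 + 8841 = 17797
Convert 17797 (decimal) → 17797 = 4×4096 + 5×256 + 8×16 + 5 → 0x4585 (hexadecimal)
0x4585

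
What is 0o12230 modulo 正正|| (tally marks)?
Convert 0o12230 (octal) → 1×4096 + 2×512 + 2×64 + 3×8 = 5272 (decimal)
Convert 正正|| (tally marks) → 5 + 5 + 2 = 12 (decimal)
Compute 5272 mod 12 = 4
4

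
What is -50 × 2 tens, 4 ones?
Convert 2 tens, 4 ones (place-value notation) → 2×10 + 4 = 24 (decimal)
Compute -50 × 24 = -1200
-1200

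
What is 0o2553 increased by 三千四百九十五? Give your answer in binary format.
Convert 0o2553 (octal) → 2×512 + 5×64 + 5×8 + 3 = 1387 (decimal)
Convert 三千四百九十五 (Chinese numeral) → 3×1000 + 4×100 + 9×10 + 5 = 3495 (decimal)
Compute 1387 + 3495 = 4882
Convert 4882 (decimal) → 4882 = 4096 + 512 + 256 + 16 + 2 → 0b1001100010010 (binary)
0b1001100010010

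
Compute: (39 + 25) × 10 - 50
Parentheses first: 39 + 25 = 64
Multiply: 64 × 10 = 640
Subtract: 640 - 50 = 590
590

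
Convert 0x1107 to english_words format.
Convert 0x1107 (hexadecimal) → 1×4096 + 1×256 + 7 = 4359 (decimal)
Convert 4359 (decimal) → 4359 = 4×1000 + 3×100 + 59 → four thousand three hundred fifty-nine (English words)
four thousand three hundred fifty-nine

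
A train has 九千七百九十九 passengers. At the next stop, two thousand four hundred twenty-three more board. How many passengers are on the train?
Convert 九千七百九十九 (Chinese numeral) → 9×1000 + 7×100 + 9×10 + 9 = 9799 (decimal)
Convert two thousand four hundred twenty-three (English words) → 2×1000 + 4×100 + 23 = 2423 (decimal)
Compute 9799 + 2423 = 12222
12222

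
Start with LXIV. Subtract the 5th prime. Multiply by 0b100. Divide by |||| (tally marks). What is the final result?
Convert LXIV (Roman numeral) → 50 + 10 + 4 = 64 (decimal)
Start: 64
Convert the 5th prime (prime index) → 11 (decimal)
64 - 11 = 53
Convert 0b100 (binary) → 4 (decimal)
53 × 4 = 212
Convert |||| (tally marks) → 4 (decimal)
212 ÷ 4 = 53
53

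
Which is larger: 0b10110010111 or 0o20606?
Convert 0b10110010111 (binary) → 1024 + 256 + 128 + 16 + 4 + 2 + 1 = 1431 (decimal)
Convert 0o20606 (octal) → 2×4096 + 6×64 + 6 = 8582 (decimal)
Compare 1431 vs 8582: larger = 8582
8582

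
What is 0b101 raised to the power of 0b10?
Convert 0b101 (binary) → 4 + 1 = 5 (decimal)
Convert 0b10 (binary) → 2 (decimal)
Compute 5 ^ 2 = 25
25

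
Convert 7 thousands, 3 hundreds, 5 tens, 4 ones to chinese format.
Convert 7 thousands, 3 hundreds, 5 tens, 4 ones (place-value notation) → 7×1000 + 3×100 + 5×10 + 4 = 7354 (decimal)
Convert 7354 (decimal) → 7354 = 7×1000 + 3×100 + 5×10 + 4 → 七千三百五十四 (Chinese numeral)
七千三百五十四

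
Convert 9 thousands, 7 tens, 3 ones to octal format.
Convert 9 thousands, 7 tens, 3 ones (place-value notation) → 9×1000 + 7×10 + 3 = 9073 (decimal)
Convert 9073 (decimal) → 9073 = 2×4096 + 1×512 + 5×64 + 6×8 + 1 → 0o21561 (octal)
0o21561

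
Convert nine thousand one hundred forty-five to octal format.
Convert nine thousand one hundred forty-five (English words) → 9×1000 + 1×100 + 45 = 9145 (decimal)
Convert 9145 (decimal) → 9145 = 2×4096 + 1×512 + 6×64 + 7×8 + 1 → 0o21671 (octal)
0o21671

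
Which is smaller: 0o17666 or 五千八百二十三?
Convert 0o17666 (octal) → 1×4096 + 7×512 + 6×64 + 6×8 + 6 = 8118 (decimal)
Convert 五千八百二十三 (Chinese numeral) → 5×1000 + 8×100 + 2×10 + 3 = 5823 (decimal)
Compare 8118 vs 5823: smaller = 5823
5823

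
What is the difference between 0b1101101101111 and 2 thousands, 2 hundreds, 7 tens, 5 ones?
Convert 0b1101101101111 (binary) → 4096 + 2048 + 512 + 256 + 64 + 32 + 8 + 4 + 2 + 1 = 7023 (decimal)
Convert 2 thousands, 2 hundreds, 7 tens, 5 ones (place-value notation) → 2×1000 + 2×100 + 7×10 + 5 = 2275 (decimal)
Difference: |7023 - 2275| = 4748
4748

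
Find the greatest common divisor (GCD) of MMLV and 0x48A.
Convert MMLV (Roman numeral) → 1000 + 1000 + 50 + 5 = 2055 (decimal)
Convert 0x48A (hexadecimal) → 4×256 + 8×16 + 10 = 1162 (decimal)
Compute gcd(2055, 1162) = 1
1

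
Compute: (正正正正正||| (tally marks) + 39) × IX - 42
Convert 正正正正正||| (tally marks) → 5 + 5 + 5 + 5 + 5 + 3 = 28 (decimal)
Convert IX (Roman numeral) → 9 (decimal)
Expression in decimal: (28 + 39) × 9 - 42
Parentheses first: 28 + 39 = 67
Multiply: 67 × 9 = 603
Subtract: 603 - 42 = 561
561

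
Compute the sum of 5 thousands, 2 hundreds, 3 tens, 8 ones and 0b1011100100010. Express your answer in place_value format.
Convert 5 thousands, 2 hundreds, 3 tens, 8 ones (place-value notation) → 5×1000 + 2×100 + 3×10 + 8 = 5238 (decimal)
Convert 0b1011100100010 (binary) → 4096 + 1024 + 512 + 256 + 32 + 2 = 5922 (decimal)
Compute 5238 + 5922 = 11160
Convert 11160 (decimal) → 11160 = 11×1000 + 1×100 + 6×10 → 11 thousands, 1 hundred, 6 tens (place-value notation)
11 thousands, 1 hundred, 6 tens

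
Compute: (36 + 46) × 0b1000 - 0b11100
Convert 0b1000 (binary) → 8 (decimal)
Convert 0b11100 (binary) → 16 + 8 + 4 = 28 (decimal)
Expression in decimal: (36 + 46) × 8 - 28
Parentheses first: 36 + 46 = 82
Multiply: 82 × 8 = 656
Subtract: 656 - 28 = 628
628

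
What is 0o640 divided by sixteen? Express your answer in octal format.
Convert 0o640 (octal) → 6×64 + 4×8 = 416 (decimal)
Convert sixteen (English words) → 16 (decimal)
Compute 416 ÷ 16 = 26
Convert 26 (decimal) → 26 = 3×8 + 2 → 0o32 (octal)
0o32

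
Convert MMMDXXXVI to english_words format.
Convert MMMDXXXVI (Roman numeral) → 1000 + 1000 + 1000 + 500 + 10 + 10 + 10 + 5 + 1 = 3536 (decimal)
Convert 3536 (decimal) → 3536 = 3×1000 + 5×100 + 36 → three thousand five hundred thirty-six (English words)
three thousand five hundred thirty-six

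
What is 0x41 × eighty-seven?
Convert 0x41 (hexadecimal) → 4×16 + 1 = 65 (decimal)
Convert eighty-seven (English words) → 87 (decimal)
Compute 65 × 87 = 5655
5655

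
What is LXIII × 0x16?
Convert LXIII (Roman numeral) → 50 + 10 + 1 + 1 + 1 = 63 (decimal)
Convert 0x16 (hexadecimal) → 1×16 + 6 = 22 (decimal)
Compute 63 × 22 = 1386
1386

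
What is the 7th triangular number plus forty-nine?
The 7th triangular number = 7×8/2 = 28
Convert forty-nine (English words) → 49 (decimal)
Compute 28 + 49 = 77
77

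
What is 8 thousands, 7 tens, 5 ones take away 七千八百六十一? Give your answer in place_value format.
Convert 8 thousands, 7 tens, 5 ones (place-value notation) → 8×1000 + 7×10 + 5 = 8075 (decimal)
Convert 七千八百六十一 (Chinese numeral) → 7×1000 + 8×100 + 6×10 + 1 = 7861 (decimal)
Compute 8075 - 7861 = 214
Convert 214 (decimal) → 214 = 2×100 + 1×10 + 4 → 2 hundreds, 1 ten, 4 ones (place-value notation)
2 hundreds, 1 ten, 4 ones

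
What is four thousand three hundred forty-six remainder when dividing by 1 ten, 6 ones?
Convert four thousand three hundred forty-six (English words) → 4×1000 + 3×100 + 46 = 4346 (decimal)
Convert 1 ten, 6 ones (place-value notation) → 1×10 + 6 = 16 (decimal)
Compute 4346 mod 16 = 10
10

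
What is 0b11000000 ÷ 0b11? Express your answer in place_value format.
Convert 0b11000000 (binary) → 128 + 64 = 192 (decimal)
Convert 0b11 (binary) → 2 + 1 = 3 (decimal)
Compute 192 ÷ 3 = 64
Convert 64 (decimal) → 64 = 6×10 + 4 → 6 tens, 4 ones (place-value notation)
6 tens, 4 ones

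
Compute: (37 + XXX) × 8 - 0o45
Convert XXX (Roman numeral) → 10 + 10 + 10 = 30 (decimal)
Convert 0o45 (octal) → 4×8 + 5 = 37 (decimal)
Expression in decimal: (37 + 30) × 8 - 37
Parentheses first: 37 + 30 = 67
Multiply: 67 × 8 = 536
Subtract: 536 - 37 = 499
499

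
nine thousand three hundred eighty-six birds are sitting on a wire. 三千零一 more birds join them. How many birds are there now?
Convert nine thousand three hundred eighty-six (English words) → 9×1000 + 3×100 + 86 = 9386 (decimal)
Convert 三千零一 (Chinese numeral) → 3×1000 + 1 = 3001 (decimal)
Compute 9386 + 3001 = 12387
12387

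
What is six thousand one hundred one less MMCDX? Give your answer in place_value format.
Convert six thousand one hundred one (English words) → 6×1000 + 1×100 + 1 = 6101 (decimal)
Convert MMCDX (Roman numeral) → 1000 + 1000 + 400 + 10 = 2410 (decimal)
Compute 6101 - 2410 = 3691
Convert 3691 (decimal) → 3691 = 3×1000 + 6×100 + 9×10 + 1 → 3 thousands, 6 hundreds, 9 tens, 1 one (place-value notation)
3 thousands, 6 hundreds, 9 tens, 1 one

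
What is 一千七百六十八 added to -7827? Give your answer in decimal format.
Convert 一千七百六十八 (Chinese numeral) → 1×1000 + 7×100 + 6×10 + 8 = 1768 (decimal)
Compute 1768 + -7827 = -6059
-6059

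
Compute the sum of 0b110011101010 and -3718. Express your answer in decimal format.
Convert 0b110011101010 (binary) → 2048 + 1024 + 128 + 64 + 32 + 8 + 2 = 3306 (decimal)
Compute 3306 + -3718 = -412
-412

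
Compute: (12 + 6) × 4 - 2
Parentheses first: 12 + 6 = 18
Multiply: 18 × 4 = 72
Subtract: 72 - 2 = 70
70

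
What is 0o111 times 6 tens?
Convert 0o111 (octal) → 1×64 + 1×8 + 1 = 73 (decimal)
Convert 6 tens (place-value notation) → 6×10 = 60 (decimal)
Compute 73 × 60 = 4380
4380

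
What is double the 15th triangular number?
The 15th triangular number = 15×16/2 = 120
Compute 120 × 2 = 240
240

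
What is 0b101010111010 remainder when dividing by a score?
Convert 0b101010111010 (binary) → 2048 + 512 + 128 + 32 + 16 + 8 + 2 = 2746 (decimal)
Convert a score (colloquial) → 20 (decimal)
Compute 2746 mod 20 = 6
6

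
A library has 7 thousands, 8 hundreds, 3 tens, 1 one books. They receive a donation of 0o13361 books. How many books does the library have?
Convert 7 thousands, 8 hundreds, 3 tens, 1 one (place-value notation) → 7×1000 + 8×100 + 3×10 + 1 = 7831 (decimal)
Convert 0o13361 (octal) → 1×4096 + 3×512 + 3×64 + 6×8 + 1 = 5873 (decimal)
Compute 7831 + 5873 = 13704
13704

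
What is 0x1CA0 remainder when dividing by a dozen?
Convert 0x1CA0 (hexadecimal) → 1×4096 + 12×256 + 10×16 = 7328 (decimal)
Convert a dozen (colloquial) → 12 (decimal)
Compute 7328 mod 12 = 8
8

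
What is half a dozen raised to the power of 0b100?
Convert half a dozen (colloquial) → 6 (decimal)
Convert 0b100 (binary) → 4 (decimal)
Compute 6 ^ 4 = 1296
1296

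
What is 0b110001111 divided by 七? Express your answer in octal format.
Convert 0b110001111 (binary) → 256 + 128 + 8 + 4 + 2 + 1 = 399 (decimal)
Convert 七 (Chinese numeral) → 7 (decimal)
Compute 399 ÷ 7 = 57
Convert 57 (decimal) → 57 = 7×8 + 1 → 0o71 (octal)
0o71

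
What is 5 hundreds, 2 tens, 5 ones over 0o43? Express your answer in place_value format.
Convert 5 hundreds, 2 tens, 5 ones (place-value notation) → 5×100 + 2×10 + 5 = 525 (decimal)
Convert 0o43 (octal) → 4×8 + 3 = 35 (decimal)
Compute 525 ÷ 35 = 15
Convert 15 (decimal) → 15 = 1×10 + 5 → 1 ten, 5 ones (place-value notation)
1 ten, 5 ones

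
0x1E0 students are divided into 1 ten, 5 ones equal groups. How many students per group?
Convert 0x1E0 (hexadecimal) → 1×256 + 14×16 = 480 (decimal)
Convert 1 ten, 5 ones (place-value notation) → 1×10 + 5 = 15 (decimal)
Compute 480 ÷ 15 = 32
32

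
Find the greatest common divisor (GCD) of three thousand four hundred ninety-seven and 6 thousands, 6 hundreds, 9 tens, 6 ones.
Convert three thousand four hundred ninety-seven (English words) → 3×1000 + 4×100 + 97 = 3497 (decimal)
Convert 6 thousands, 6 hundreds, 9 tens, 6 ones (place-value notation) → 6×1000 + 6×100 + 9×10 + 6 = 6696 (decimal)
Compute gcd(3497, 6696) = 1
1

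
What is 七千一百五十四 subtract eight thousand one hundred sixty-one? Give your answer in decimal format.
Convert 七千一百五十四 (Chinese numeral) → 7×1000 + 1×100 + 5×10 + 4 = 7154 (decimal)
Convert eight thousand one hundred sixty-one (English words) → 8×1000 + 1×100 + 61 = 8161 (decimal)
Compute 7154 - 8161 = -1007
-1007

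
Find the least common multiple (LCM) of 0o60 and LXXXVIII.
Convert 0o60 (octal) → 6×8 = 48 (decimal)
Convert LXXXVIII (Roman numeral) → 50 + 10 + 10 + 10 + 5 + 1 + 1 + 1 = 88 (decimal)
Compute lcm(48, 88) = 528
528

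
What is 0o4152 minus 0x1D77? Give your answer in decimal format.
Convert 0o4152 (octal) → 4×512 + 1×64 + 5×8 + 2 = 2154 (decimal)
Convert 0x1D77 (hexadecimal) → 1×4096 + 13×256 + 7×16 + 7 = 7543 (decimal)
Compute 2154 - 7543 = -5389
-5389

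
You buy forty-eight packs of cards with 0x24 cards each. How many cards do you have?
Convert 0x24 (hexadecimal) → 2×16 + 4 = 36 (decimal)
Convert forty-eight (English words) → 48 (decimal)
Compute 36 × 48 = 1728
1728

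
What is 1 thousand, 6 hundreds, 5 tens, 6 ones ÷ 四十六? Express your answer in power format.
Convert 1 thousand, 6 hundreds, 5 tens, 6 ones (place-value notation) → 1×1000 + 6×100 + 5×10 + 6 = 1656 (decimal)
Convert 四十六 (Chinese numeral) → 4×10 + 6 = 46 (decimal)
Compute 1656 ÷ 46 = 36
Convert 36 (decimal) → 6^2 (power)
6^2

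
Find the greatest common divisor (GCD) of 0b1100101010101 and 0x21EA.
Convert 0b1100101010101 (binary) → 4096 + 2048 + 256 + 64 + 16 + 4 + 1 = 6485 (decimal)
Convert 0x21EA (hexadecimal) → 2×4096 + 1×256 + 14×16 + 10 = 8682 (decimal)
Compute gcd(6485, 8682) = 1
1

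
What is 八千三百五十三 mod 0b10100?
Convert 八千三百五十三 (Chinese numeral) → 8×1000 + 3×100 + 5×10 + 3 = 8353 (decimal)
Convert 0b10100 (binary) → 16 + 4 = 20 (decimal)
Compute 8353 mod 20 = 13
13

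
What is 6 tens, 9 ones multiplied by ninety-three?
Convert 6 tens, 9 ones (place-value notation) → 6×10 + 9 = 69 (decimal)
Convert ninety-three (English words) → 93 (decimal)
Compute 69 × 93 = 6417
6417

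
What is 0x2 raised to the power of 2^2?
Convert 0x2 (hexadecimal) → 2 (decimal)
Convert 2^2 (power) → 4 (decimal)
Compute 2 ^ 4 = 16
16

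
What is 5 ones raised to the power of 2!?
Convert 5 ones (place-value notation) → 5 (decimal)
Convert 2! (factorial) → 2 (decimal)
Compute 5 ^ 2 = 25
25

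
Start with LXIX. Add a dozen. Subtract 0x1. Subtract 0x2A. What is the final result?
Convert LXIX (Roman numeral) → 50 + 10 + 9 = 69 (decimal)
Start: 69
Convert a dozen (colloquial) → 12 (decimal)
69 + 12 = 81
Convert 0x1 (hexadecimal) → 1 (decimal)
81 - 1 = 80
Convert 0x2A (hexadecimal) → 2×16 + 10 = 42 (decimal)
80 - 42 = 38
38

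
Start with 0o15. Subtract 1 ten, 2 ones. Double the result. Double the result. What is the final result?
Convert 0o15 (octal) → 1×8 + 5 = 13 (decimal)
Start: 13
Convert 1 ten, 2 ones (place-value notation) → 1×10 + 2 = 12 (decimal)
13 - 12 = 1
1 × 2 = 2
2 × 2 = 4
4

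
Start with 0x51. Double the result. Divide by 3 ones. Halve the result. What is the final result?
Convert 0x51 (hexadecimal) → 5×16 + 1 = 81 (decimal)
Start: 81
81 × 2 = 162
Convert 3 ones (place-value notation) → 3 (decimal)
162 ÷ 3 = 54
54 ÷ 2 = 27
27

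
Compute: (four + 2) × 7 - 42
Convert four (English words) → 4 (decimal)
Expression in decimal: (4 + 2) × 7 - 42
Parentheses first: 4 + 2 = 6
Multiply: 6 × 7 = 42
Subtract: 42 - 42 = 0
0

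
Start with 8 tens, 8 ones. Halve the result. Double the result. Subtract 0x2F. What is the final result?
Convert 8 tens, 8 ones (place-value notation) → 8×10 + 8 = 88 (decimal)
Start: 88
88 ÷ 2 = 44
44 × 2 = 88
Convert 0x2F (hexadecimal) → 2×16 + 15 = 47 (decimal)
88 - 47 = 41
41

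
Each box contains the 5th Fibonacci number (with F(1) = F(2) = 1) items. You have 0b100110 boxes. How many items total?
Convert the 5th Fibonacci number (with F(1) = F(2) = 1) (Fibonacci index) → 1, 1, 2, 3, 5 → 5 (decimal)
Convert 0b100110 (binary) → 32 + 4 + 2 = 38 (decimal)
Compute 5 × 38 = 190
190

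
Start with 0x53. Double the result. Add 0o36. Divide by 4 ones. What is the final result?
Convert 0x53 (hexadecimal) → 5×16 + 3 = 83 (decimal)
Start: 83
83 × 2 = 166
Convert 0o36 (octal) → 3×8 + 6 = 30 (decimal)
166 + 30 = 196
Convert 4 ones (place-value notation) → 4 (decimal)
196 ÷ 4 = 49
49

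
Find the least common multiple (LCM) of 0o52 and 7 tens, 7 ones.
Convert 0o52 (octal) → 5×8 + 2 = 42 (decimal)
Convert 7 tens, 7 ones (place-value notation) → 7×10 + 7 = 77 (decimal)
Compute lcm(42, 77) = 462
462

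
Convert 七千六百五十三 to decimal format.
Convert 七千六百五十三 (Chinese numeral) → 7×1000 + 6×100 + 5×10 + 3 = 7653 (decimal)
7653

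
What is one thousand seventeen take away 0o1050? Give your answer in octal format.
Convert one thousand seventeen (English words) → 1×1000 + 17 = 1017 (decimal)
Convert 0o1050 (octal) → 1×512 + 5×8 = 552 (decimal)
Compute 1017 - 552 = 465
Convert 465 (decimal) → 465 = 7×64 + 2×8 + 1 → 0o721 (octal)
0o721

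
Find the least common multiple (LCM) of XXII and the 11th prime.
Convert XXII (Roman numeral) → 10 + 10 + 1 + 1 = 22 (decimal)
Convert the 11th prime (prime index) → 31 (decimal)
Compute lcm(22, 31) = 682
682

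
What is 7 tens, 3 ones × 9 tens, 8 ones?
Convert 7 tens, 3 ones (place-value notation) → 7×10 + 3 = 73 (decimal)
Convert 9 tens, 8 ones (place-value notation) → 9×10 + 8 = 98 (decimal)
Compute 73 × 98 = 7154
7154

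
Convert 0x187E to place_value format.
Convert 0x187E (hexadecimal) → 1×4096 + 8×256 + 7×16 + 14 = 6270 (decimal)
Convert 6270 (decimal) → 6270 = 6×1000 + 2×100 + 7×10 → 6 thousands, 2 hundreds, 7 tens (place-value notation)
6 thousands, 2 hundreds, 7 tens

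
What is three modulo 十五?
Convert three (English words) → 3 (decimal)
Convert 十五 (Chinese numeral) → 1×10 + 5 = 15 (decimal)
Compute 3 mod 15 = 3
3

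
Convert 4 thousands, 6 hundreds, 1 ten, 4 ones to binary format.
Convert 4 thousands, 6 hundreds, 1 ten, 4 ones (place-value notation) → 4×1000 + 6×100 + 1×10 + 4 = 4614 (decimal)
Convert 4614 (decimal) → 4614 = 4096 + 512 + 4 + 2 → 0b1001000000110 (binary)
0b1001000000110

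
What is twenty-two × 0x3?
Convert twenty-two (English words) → 22 (decimal)
Convert 0x3 (hexadecimal) → 3 (decimal)
Compute 22 × 3 = 66
66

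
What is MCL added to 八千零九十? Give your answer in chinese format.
Convert MCL (Roman numeral) → 1000 + 100 + 50 = 1150 (decimal)
Convert 八千零九十 (Chinese numeral) → 8×1000 + 9×10 = 8090 (decimal)
Compute 1150 + 8090 = 9240
Convert 9240 (decimal) → 9240 = 9×1000 + 2×100 + 4×10 → 九千二百四十 (Chinese numeral)
九千二百四十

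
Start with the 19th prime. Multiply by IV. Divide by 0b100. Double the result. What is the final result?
Convert the 19th prime (prime index) → 67 (decimal)
Start: 67
Convert IV (Roman numeral) → 4 (decimal)
67 × 4 = 268
Convert 0b100 (binary) → 4 (decimal)
268 ÷ 4 = 67
67 × 2 = 134
134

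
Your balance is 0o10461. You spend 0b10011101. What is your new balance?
Convert 0o10461 (octal) → 1×4096 + 4×64 + 6×8 + 1 = 4401 (decimal)
Convert 0b10011101 (binary) → 128 + 16 + 8 + 4 + 1 = 157 (decimal)
Compute 4401 - 157 = 4244
4244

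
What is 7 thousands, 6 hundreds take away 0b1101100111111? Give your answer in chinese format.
Convert 7 thousands, 6 hundreds (place-value notation) → 7×1000 + 6×100 = 7600 (decimal)
Convert 0b1101100111111 (binary) → 4096 + 2048 + 512 + 256 + 32 + 16 + 8 + 4 + 2 + 1 = 6975 (decimal)
Compute 7600 - 6975 = 625
Convert 625 (decimal) → 625 = 6×100 + 2×10 + 5 → 六百二十五 (Chinese numeral)
六百二十五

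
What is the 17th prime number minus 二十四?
The 17th prime number = 59
Convert 二十四 (Chinese numeral) → 2×10 + 4 = 24 (decimal)
Compute 59 - 24 = 35
35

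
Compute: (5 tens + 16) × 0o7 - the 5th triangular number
Convert 5 tens (place-value notation) → 5×10 = 50 (decimal)
Convert 0o7 (octal) → 7 (decimal)
Convert the 5th triangular number (triangular index) → 5×6/2 = 15 (decimal)
Expression in decimal: (50 + 16) × 7 - 15
Parentheses first: 50 + 16 = 66
Multiply: 66 × 7 = 462
Subtract: 462 - 15 = 447
447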